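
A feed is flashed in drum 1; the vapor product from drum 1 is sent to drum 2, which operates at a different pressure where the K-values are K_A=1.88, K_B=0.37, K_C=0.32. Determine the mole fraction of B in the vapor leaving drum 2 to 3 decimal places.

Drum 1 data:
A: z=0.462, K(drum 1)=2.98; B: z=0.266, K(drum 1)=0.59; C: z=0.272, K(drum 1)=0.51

y_B (drum 2) = 0.107

Drum 1:
Newton–Raphson from ψ₁ = 0.5:
  ψ₁ = 0.500: g = 0.1460, g' = -0.643 → ψ₁ = 0.727
  ψ₁ = 0.727: g = 0.0125, g' = -0.553 → ψ₁ = 0.750
Converged at ψ₁ = 0.750.
Drum-1 compositions:
  A: x = 0.186, y = 0.554
  B: x = 0.384, y = 0.227
  C: x = 0.430, y = 0.219
Drum-2 feed = drum-1 vapor: z₂ = (0.5541, 0.2266, 0.2193).
Drum 2:
Newton iteration, ψ₂⁰ = 0.7:
  ψ₂ = 0.700: g = -0.2382, g' = -0.821 → ψ₂ = 0.410
  ψ₂ = 0.410: g = -0.0409, g' = -0.590 → ψ₂ = 0.341
  ψ₂ = 0.341: g = -0.0007, g' = -0.572 → ψ₂ = 0.339
Converged at ψ₂ = 0.339.
  A: x = 0.427, y = 0.802
  B: x = 0.288, y = 0.107
  C: x = 0.285, y = 0.091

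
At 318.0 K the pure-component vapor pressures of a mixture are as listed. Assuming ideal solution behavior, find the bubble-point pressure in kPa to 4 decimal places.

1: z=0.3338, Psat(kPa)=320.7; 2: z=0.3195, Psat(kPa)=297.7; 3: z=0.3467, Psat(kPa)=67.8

At the bubble point ψ → 0, so ΣzᵢKᵢ = 1 with Kᵢ = Pᵢˢᵃᵗ/P ⇒ P = ΣzᵢPᵢˢᵃᵗ.
P = 0.3338·320.7 + 0.3195·297.7 + 0.3467·67.8 = 225.6711 kPa

Pbub = 225.6711 kPa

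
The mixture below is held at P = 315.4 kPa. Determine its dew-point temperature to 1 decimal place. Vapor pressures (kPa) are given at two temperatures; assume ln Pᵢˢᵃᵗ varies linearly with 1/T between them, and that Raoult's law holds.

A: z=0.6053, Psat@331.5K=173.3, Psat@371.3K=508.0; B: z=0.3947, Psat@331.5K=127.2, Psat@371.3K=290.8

T = 361.3 K

Dew-point temperature: Σzᵢ·P/Pᵢˢᵃᵗ(T) = 1. Interpolate ln Pᵢˢᵃᵗ = aᵢ + bᵢ/T.
  T = 331.5 K: ΣzᵢP/Pᵢˢᵃᵗ = 2.0803
  T = 371.3 K: ΣzᵢP/Pᵢˢᵃᵗ = 0.8039
  T = 351.4 K: ΣzᵢP/Pᵢˢᵃᵗ = 1.2564
  T = 361.4 K: ΣzᵢP/Pᵢˢᵃᵗ = 0.9973
  T = 356.4 K: ΣzᵢP/Pᵢˢᵃᵗ = 1.1175
  T = 358.9 K: ΣzᵢP/Pᵢˢᵃᵗ = 1.0552
Interpolating between 358.9 K and 361.4 K gives T ≈ 361.3 K.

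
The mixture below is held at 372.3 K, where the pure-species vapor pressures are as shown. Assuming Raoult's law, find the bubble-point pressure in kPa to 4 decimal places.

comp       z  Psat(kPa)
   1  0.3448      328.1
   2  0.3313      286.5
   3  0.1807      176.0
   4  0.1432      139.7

Pbub = 259.8546 kPa

At the bubble point ψ → 0, so ΣzᵢKᵢ = 1 with Kᵢ = Pᵢˢᵃᵗ/P ⇒ P = ΣzᵢPᵢˢᵃᵗ.
P = 0.3448·328.1 + 0.3313·286.5 + 0.1807·176.0 + 0.1432·139.7 = 259.8546 kPa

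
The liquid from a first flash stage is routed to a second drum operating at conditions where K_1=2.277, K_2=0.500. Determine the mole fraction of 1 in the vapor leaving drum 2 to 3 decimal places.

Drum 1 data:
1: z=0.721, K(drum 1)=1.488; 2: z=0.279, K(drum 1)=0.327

y_1 (drum 2) = 0.641

Drum 1:
Rachford–Rice: g(ψ₁) = Σ zᵢ(Kᵢ−1)/(1+ψ₁(Kᵢ−1)) = 0.
g(0) = ΣzᵢKᵢ − 1 = 0.164 and g(1) = 1 − Σzᵢ/Kᵢ = -0.338, so a root lies in (0, 1).
Binary case is linear: z₁(K₁−1)(1+ψ₁(K₂−1)) + z₂(K₂−1)(1+ψ₁(K₁−1)) = 0
⇒ ψ₁ = [z₁(K₁−1)+z₂(K₂−1)] / [−(K₁−1)(K₂−1)] = 0.1641/0.3284 = 0.500
Drum-1 compositions:
  1: x = 0.580, y = 0.863
  2: x = 0.420, y = 0.137
Drum-2 feed = drum-1 liquid: z₂ = (0.5797, 0.4203).
Drum 2:
Material balance + equilibrium reduce to Σ zᵢ(Kᵢ−1)/(1+ψ₂(Kᵢ−1)) = 0.
Feasibility: ΣzᵢKᵢ = 1.530, Σzᵢ/Kᵢ = 1.095 — both > 1, two phases present.
Iterate (Newton) starting at ψ₂ = 0.56:
  ψ₂ = 0.560: g = 0.1397, g' = -0.524 → ψ₂ = 0.827
  ψ₂ = 0.827: g = 0.0019, g' = -0.529 → ψ₂ = 0.830
Converged at ψ₂ = 0.830.
  1: x = 0.281, y = 0.641
  2: x = 0.719, y = 0.359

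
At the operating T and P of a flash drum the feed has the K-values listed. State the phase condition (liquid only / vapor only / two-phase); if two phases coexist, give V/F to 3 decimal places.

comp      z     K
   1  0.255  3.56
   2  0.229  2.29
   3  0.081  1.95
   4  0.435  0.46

ΣzᵢKᵢ = 1.790; Σzᵢ/Kᵢ = 1.159.
Both exceed 1, so a two-phase solution exists.
Iterate (Newton) starting at ψ = 0.5:
  ψ = 0.500: g = 0.1963, g' = -0.734 → ψ = 0.767
  ψ = 0.767: g = 0.0120, g' = -0.681 → ψ = 0.785
Converged at ψ = 0.785.

two-phase, V/F = 0.785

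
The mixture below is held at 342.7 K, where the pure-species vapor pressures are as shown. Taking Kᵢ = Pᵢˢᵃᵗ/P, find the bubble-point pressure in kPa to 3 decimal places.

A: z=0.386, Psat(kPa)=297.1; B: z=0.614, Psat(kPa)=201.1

At the bubble point ψ → 0, so ΣzᵢKᵢ = 1 with Kᵢ = Pᵢˢᵃᵗ/P ⇒ P = ΣzᵢPᵢˢᵃᵗ.
P = 0.386·297.1 + 0.614·201.1 = 238.156 kPa

Pbub = 238.156 kPa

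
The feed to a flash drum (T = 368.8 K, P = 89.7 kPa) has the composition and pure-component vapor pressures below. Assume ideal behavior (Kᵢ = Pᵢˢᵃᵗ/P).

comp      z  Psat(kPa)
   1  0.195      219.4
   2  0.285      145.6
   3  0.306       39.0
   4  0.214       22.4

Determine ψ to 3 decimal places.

ψ = 0.188

Raoult's law: Kᵢ = Pᵢˢᵃᵗ/P = Pᵢˢᵃᵗ/89.7.
  K_1 = 219.4/89.7 = 2.44593, K_2 = 145.6/89.7 = 1.62319, K_3 = 39.0/89.7 = 0.43478, K_4 = 22.4/89.7 = 0.24972
Material balance + equilibrium reduce to Σ zᵢ(Kᵢ−1)/(1+ψ(Kᵢ−1)) = 0.
Feasibility: ΣzᵢKᵢ = 1.126, Σzᵢ/Kᵢ = 1.816 — both > 1, two phases present.
Newton iteration, ψ⁰ = 0.56:
  ψ = 0.560: g = -0.2425, g' = -0.753 → ψ = 0.238
  ψ = 0.238: g = -0.0308, g' = -0.619 → ψ = 0.188
Converged at ψ = 0.188.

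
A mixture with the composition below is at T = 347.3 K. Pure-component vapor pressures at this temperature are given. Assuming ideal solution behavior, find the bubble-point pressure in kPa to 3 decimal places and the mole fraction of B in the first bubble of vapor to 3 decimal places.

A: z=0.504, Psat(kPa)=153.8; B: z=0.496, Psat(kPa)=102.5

At the bubble point ψ → 0, so ΣzᵢKᵢ = 1 with Kᵢ = Pᵢˢᵃᵗ/P ⇒ P = ΣzᵢPᵢˢᵃᵗ.
P = 0.504·153.8 + 0.496·102.5 = 128.355 kPa
yᵢ = zᵢPᵢˢᵃᵗ/P ⇒ y_B = 0.496·102.5/128.355 = 0.396

Pbub = 128.355 kPa, y_B = 0.396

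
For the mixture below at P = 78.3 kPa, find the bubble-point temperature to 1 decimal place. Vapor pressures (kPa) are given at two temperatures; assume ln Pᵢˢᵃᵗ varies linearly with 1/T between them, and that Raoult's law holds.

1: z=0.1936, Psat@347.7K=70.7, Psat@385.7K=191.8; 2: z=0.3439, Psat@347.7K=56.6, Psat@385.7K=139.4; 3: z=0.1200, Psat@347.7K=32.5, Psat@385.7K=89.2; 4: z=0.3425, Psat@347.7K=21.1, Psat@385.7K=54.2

Bubble-point temperature: ΣzᵢPᵢˢᵃᵗ(T) = P. Interpolate ln Pᵢˢᵃᵗ = aᵢ + bᵢ/T.
  T = 347.7 K: ΣzᵢPᵢˢᵃᵗ = 44.28 kPa
  T = 385.7 K: ΣzᵢPᵢˢᵃᵗ = 114.34 kPa
  T = 366.7 K: ΣzᵢPᵢˢᵃᵗ = 72.91 kPa
  T = 376.2 K: ΣzᵢPᵢˢᵃᵗ = 91.82 kPa
  T = 371.4 K: ΣzᵢPᵢˢᵃᵗ = 81.84 kPa
  T = 369.0 K: ΣzᵢPᵢˢᵃᵗ = 77.17 kPa
Interpolating between 369.0 K and 371.4 K gives T ≈ 369.6 K.

T = 369.6 K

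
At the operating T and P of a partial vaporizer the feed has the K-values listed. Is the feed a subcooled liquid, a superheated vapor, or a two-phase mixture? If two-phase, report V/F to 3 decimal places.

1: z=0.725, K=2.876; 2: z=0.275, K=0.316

ΣzᵢKᵢ = 2.172; Σzᵢ/Kᵢ = 1.122.
Both exceed 1, so a two-phase solution exists.
Binary case is linear: z₁(K₁−1)(1+ψ(K₂−1)) + z₂(K₂−1)(1+ψ(K₁−1)) = 0
⇒ ψ = [z₁(K₁−1)+z₂(K₂−1)] / [−(K₁−1)(K₂−1)] = 1.1720/1.2832 = 0.913

two-phase, V/F = 0.913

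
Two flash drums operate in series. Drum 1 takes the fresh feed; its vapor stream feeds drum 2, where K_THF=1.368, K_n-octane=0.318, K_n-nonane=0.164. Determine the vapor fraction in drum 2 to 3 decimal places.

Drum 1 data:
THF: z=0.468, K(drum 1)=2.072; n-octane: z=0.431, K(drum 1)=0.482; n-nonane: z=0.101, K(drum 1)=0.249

V/F (drum 2) = 0.249

Drum 1:
Let ψ₁ = V/F and solve Σ zᵢ(Kᵢ−1)/(1+ψ₁(Kᵢ−1)) = 0.
Feasibility: ΣzᵢKᵢ = 1.203, Σzᵢ/Kᵢ = 1.526 — both > 1, two phases present.
Newton–Raphson from ψ₁ = 0.5:
  ψ₁ = 0.500: g = -0.0961, g' = -0.585 → ψ₁ = 0.336
  ψ₁ = 0.336: g = -0.0027, g' = -0.562 → ψ₁ = 0.331
Converged at ψ₁ = 0.331.
Drum-1 compositions:
  THF: x = 0.345, y = 0.716
  n-octane: x = 0.520, y = 0.251
  n-nonane: x = 0.134, y = 0.033
Drum-2 feed = drum-1 vapor: z₂ = (0.7158, 0.2507, 0.0335).
Drum 2:
Rachford–Rice: g(ψ₂) = Σ zᵢ(Kᵢ−1)/(1+ψ₂(Kᵢ−1)) = 0.
Feasibility: ΣzᵢKᵢ = 1.064, Σzᵢ/Kᵢ = 1.516 — both > 1, two phases present.
Newton iteration, ψ₂⁰ = 0.5:
  ψ₂ = 0.500: g = -0.0850, g' = -0.407 → ψ₂ = 0.291
  ψ₂ = 0.291: g = -0.0123, g' = -0.301 → ψ₂ = 0.250
  ψ₂ = 0.250: g = -0.0003, g' = -0.288 → ψ₂ = 0.249
Converged at ψ₂ = 0.249.
  THF: x = 0.656, y = 0.897
  n-octane: x = 0.302, y = 0.096
  n-nonane: x = 0.042, y = 0.007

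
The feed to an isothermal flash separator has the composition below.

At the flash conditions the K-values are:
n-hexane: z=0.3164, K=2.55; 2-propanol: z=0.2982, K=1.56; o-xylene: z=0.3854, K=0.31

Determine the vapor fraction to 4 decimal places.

ψ = 0.5010

Material balance + equilibrium reduce to Σ zᵢ(Kᵢ−1)/(1+ψ(Kᵢ−1)) = 0.
Feasibility: ΣzᵢKᵢ = 1.3915, Σzᵢ/Kᵢ = 1.5585 — both > 1, two phases present.
Newton iteration, ψ⁰ = 0.37:
  ψ = 0.3700: g = 0.09291, g' = -0.7021 → ψ = 0.5023
  ψ = 0.5023: g = -0.00094, g' = -0.7271 → ψ = 0.5010
Converged at ψ = 0.5010.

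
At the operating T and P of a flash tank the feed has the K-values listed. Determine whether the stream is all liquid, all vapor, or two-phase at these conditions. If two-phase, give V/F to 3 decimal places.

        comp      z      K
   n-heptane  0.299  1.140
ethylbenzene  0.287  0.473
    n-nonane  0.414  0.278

all liquid

ΣzᵢKᵢ = 0.592; Σzᵢ/Kᵢ = 2.358.
Since ΣzᵢKᵢ < 1 the mixture is below its bubble point — single liquid phase.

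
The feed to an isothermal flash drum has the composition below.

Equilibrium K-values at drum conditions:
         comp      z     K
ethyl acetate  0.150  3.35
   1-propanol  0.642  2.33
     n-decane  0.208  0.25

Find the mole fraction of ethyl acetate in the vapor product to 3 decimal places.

y_ethyl acetate = 0.160

Rachford–Rice: g(V/F) = Σ zᵢ(Kᵢ−1)/(1+V/F(Kᵢ−1)) = 0.
Check two-phase: ΣzᵢKᵢ = 2.050 > 1 and Σzᵢ/Kᵢ = 1.152 > 1, so g(0) = 1.050 > 0 and g(1) = -0.152 < 0.
Newton iteration, V/F⁰ = 0.39:
  V/F = 0.390: g = 0.5257, g' = -0.952 → V/F = 0.942
  V/F = 0.942: g = -0.0434, g' = -1.665 → V/F = 0.916
  V/F = 0.916: g = -0.0021, g' = -1.510 → V/F = 0.915
Converged at V/F = 0.915.
Compositions from xᵢ = zᵢ/(1+V/F(Kᵢ−1)), yᵢ = Kᵢxᵢ:
  ethyl acetate: x = 0.048, y = 0.160
  1-propanol: x = 0.290, y = 0.675
  n-decane: x = 0.663, y = 0.166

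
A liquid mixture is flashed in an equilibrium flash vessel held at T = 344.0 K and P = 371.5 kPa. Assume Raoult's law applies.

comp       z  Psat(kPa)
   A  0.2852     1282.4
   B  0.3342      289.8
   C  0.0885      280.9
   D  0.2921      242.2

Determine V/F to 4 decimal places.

Raoult's law: Kᵢ = Pᵢˢᵃᵗ/P = Pᵢˢᵃᵗ/371.5.
  K_A = 1282.4/371.5 = 3.451952, K_B = 289.8/371.5 = 0.780081, K_C = 280.9/371.5 = 0.756124, K_D = 242.2/371.5 = 0.651952
Material balance + equilibrium reduce to Σ zᵢ(Kᵢ−1)/(1+V/F(Kᵢ−1)) = 0.
Check two-phase: ΣzᵢKᵢ = 1.5026 > 1 and Σzᵢ/Kᵢ = 1.0761 > 1, so g(0) = 0.5026 > 0 and g(1) = -0.0761 < 0.
Iterate (Newton) starting at V/F = 0.5:
  V/F = 0.5000: g = 0.08391, g' = -0.4251 → V/F = 0.6974
  V/F = 0.6974: g = 0.01098, g' = -0.3254 → V/F = 0.7311
  V/F = 0.7311: g = 0.00019, g' = -0.3143 → V/F = 0.7317
Converged at V/F = 0.7317.

V/F = 0.7317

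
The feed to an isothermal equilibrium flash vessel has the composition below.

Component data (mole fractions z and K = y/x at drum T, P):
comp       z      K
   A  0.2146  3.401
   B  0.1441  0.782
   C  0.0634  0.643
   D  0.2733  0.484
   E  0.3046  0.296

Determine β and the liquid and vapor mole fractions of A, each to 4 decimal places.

Newton iteration, β⁰ = 0.37:
  β = 0.3700: g = -0.25166, g' = -0.7530 → β = 0.0358
  β = 0.0358: g = 0.05626, g' = -1.2988 → β = 0.0791
  β = 0.0791: g = 0.00367, g' = -1.1378 → β = 0.0823
Converged at β = 0.0823.
Compositions from xᵢ = zᵢ/(1+β(Kᵢ−1)), yᵢ = Kᵢxᵢ:
  A: x = 0.1792, y = 0.6094
  B: x = 0.1467, y = 0.1147
  C: x = 0.0653, y = 0.0420
  D: x = 0.2854, y = 0.1381
  E: x = 0.3233, y = 0.0957

β = 0.0823, x_A = 0.1792, y_A = 0.6094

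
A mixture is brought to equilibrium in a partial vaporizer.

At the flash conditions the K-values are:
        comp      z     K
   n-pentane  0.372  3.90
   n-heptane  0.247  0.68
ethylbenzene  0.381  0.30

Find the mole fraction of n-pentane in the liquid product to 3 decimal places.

x_n-pentane = 0.164

Newton–Raphson from ψ = 0.5:
  ψ = 0.500: g = -0.0641, g' = -0.999 → ψ = 0.436
  ψ = 0.436: g = 0.0009, g' = -1.031 → ψ = 0.437
Converged at ψ = 0.437.
Compositions from xᵢ = zᵢ/(1+ψ(Kᵢ−1)), yᵢ = Kᵢxᵢ:
  n-pentane: x = 0.164, y = 0.640
  n-heptane: x = 0.287, y = 0.195
  ethylbenzene: x = 0.549, y = 0.165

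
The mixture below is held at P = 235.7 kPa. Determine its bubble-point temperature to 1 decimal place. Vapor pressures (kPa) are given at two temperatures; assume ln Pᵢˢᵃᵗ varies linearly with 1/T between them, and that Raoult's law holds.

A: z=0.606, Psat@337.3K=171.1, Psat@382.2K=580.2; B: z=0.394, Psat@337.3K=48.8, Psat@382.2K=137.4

T = 360.4 K

Bubble-point temperature: ΣzᵢPᵢˢᵃᵗ(T) = P. Interpolate ln Pᵢˢᵃᵗ = aᵢ + bᵢ/T.
  T = 337.3 K: ΣzᵢPᵢˢᵃᵗ = 122.91 kPa
  T = 382.2 K: ΣzᵢPᵢˢᵃᵗ = 405.74 kPa
  T = 359.8 K: ΣzᵢPᵢˢᵃᵗ = 231.98 kPa
  T = 371.0 K: ΣzᵢPᵢˢᵃᵗ = 309.36 kPa
  T = 365.4 K: ΣzᵢPᵢˢᵃᵗ = 268.47 kPa
  T = 362.6 K: ΣzᵢPᵢˢᵃᵗ = 249.70 kPa
Interpolating between 359.8 K and 362.6 K gives T ≈ 360.4 K.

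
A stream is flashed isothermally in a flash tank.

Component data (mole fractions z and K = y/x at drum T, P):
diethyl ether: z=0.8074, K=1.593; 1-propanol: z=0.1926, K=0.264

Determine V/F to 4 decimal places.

Rachford–Rice: g(V/F) = Σ zᵢ(Kᵢ−1)/(1+V/F(Kᵢ−1)) = 0.
g(0) = ΣzᵢKᵢ − 1 = 0.3370 and g(1) = 1 − Σzᵢ/Kᵢ = -0.2364, so a root lies in (0, 1).
Binary case is linear: z₁(K₁−1)(1+V/F(K₂−1)) + z₂(K₂−1)(1+V/F(K₁−1)) = 0
⇒ V/F = [z₁(K₁−1)+z₂(K₂−1)] / [−(K₁−1)(K₂−1)] = 0.33703/0.43645 = 0.7722

V/F = 0.7722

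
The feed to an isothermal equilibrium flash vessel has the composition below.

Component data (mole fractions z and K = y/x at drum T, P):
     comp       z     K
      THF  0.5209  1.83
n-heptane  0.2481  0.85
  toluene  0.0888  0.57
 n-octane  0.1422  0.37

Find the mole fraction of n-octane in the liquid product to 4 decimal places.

x_n-octane = 0.2682

Material balance + equilibrium reduce to Σ zᵢ(Kᵢ−1)/(1+β(Kᵢ−1)) = 0.
Feasibility: ΣzᵢKᵢ = 1.2674, Σzᵢ/Kᵢ = 1.1166 — both > 1, two phases present.
Newton iteration, β⁰ = 0.5:
  β = 0.5000: g = 0.08589, g' = -0.3327 → β = 0.7582
  β = 0.7582: g = -0.00479, g' = -0.3853 → β = 0.7457
Converged at β = 0.7457.
Compositions from xᵢ = zᵢ/(1+β(Kᵢ−1)), yᵢ = Kᵢxᵢ:
  THF: x = 0.3218, y = 0.5888
  n-heptane: x = 0.2793, y = 0.2374
  toluene: x = 0.1307, y = 0.0745
  n-octane: x = 0.2682, y = 0.0992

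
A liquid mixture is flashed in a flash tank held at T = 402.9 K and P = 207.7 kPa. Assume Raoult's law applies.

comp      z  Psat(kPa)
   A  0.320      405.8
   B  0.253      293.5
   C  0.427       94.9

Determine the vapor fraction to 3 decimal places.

Raoult's law: Kᵢ = Pᵢˢᵃᵗ/P = Pᵢˢᵃᵗ/207.7.
  K_A = 405.8/207.7 = 1.95378, K_B = 293.5/207.7 = 1.41310, K_C = 94.9/207.7 = 0.45691
Rachford–Rice: g(ψ) = Σ zᵢ(Kᵢ−1)/(1+ψ(Kᵢ−1)) = 0.
Feasibility: ΣzᵢKᵢ = 1.178, Σzᵢ/Kᵢ = 1.277 — both > 1, two phases present.
Newton iteration, ψ⁰ = 0.5:
  ψ = 0.500: g = -0.0251, g' = -0.400 → ψ = 0.437
Converged at ψ = 0.437.

ψ = 0.437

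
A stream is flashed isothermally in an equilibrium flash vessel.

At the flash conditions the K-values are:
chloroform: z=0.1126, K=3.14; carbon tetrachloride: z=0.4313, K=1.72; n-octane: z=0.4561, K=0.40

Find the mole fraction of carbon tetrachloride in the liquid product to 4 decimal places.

x_carbon tetrachloride = 0.3313

Newton–Raphson from ψ = 0.5:
  ψ = 0.5000: g = -0.04620, g' = -0.5763 → ψ = 0.4198
  ψ = 0.4198: g = -0.00043, g' = -0.5683 → ψ = 0.4191
Converged at ψ = 0.4191.
Compositions from xᵢ = zᵢ/(1+ψ(Kᵢ−1)), yᵢ = Kᵢxᵢ:
  chloroform: x = 0.0594, y = 0.1864
  carbon tetrachloride: x = 0.3313, y = 0.5699
  n-octane: x = 0.6093, y = 0.2437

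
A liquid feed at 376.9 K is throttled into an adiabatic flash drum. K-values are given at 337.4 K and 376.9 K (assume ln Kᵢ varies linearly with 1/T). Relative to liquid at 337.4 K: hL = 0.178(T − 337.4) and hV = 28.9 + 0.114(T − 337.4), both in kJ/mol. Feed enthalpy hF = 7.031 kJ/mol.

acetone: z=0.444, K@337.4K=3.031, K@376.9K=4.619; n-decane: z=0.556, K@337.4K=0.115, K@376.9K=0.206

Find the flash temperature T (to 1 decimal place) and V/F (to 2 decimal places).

T = 338.7 K, V/F = 0.24

Adiabatic flash: solve Rachford–Rice at each trial T, then check hF = ψ·hV(T) + (1−ψ)·hL(T).
  T = 337.4 K: K = (3.031, 0.115), RR gives ψ = 0.228, H_out = 6.587 kJ/mol
  T = 376.9 K: K = (4.619, 0.206), RR gives ψ = 0.406, H_out = 17.726 kJ/mol
  T = 357.1 K: K = (3.784, 0.156), RR gives ψ = 0.327, H_out = 12.531 kJ/mol
  T = 347.2 K: K = (3.395, 0.135), RR gives ψ = 0.281, H_out = 9.686 kJ/mol
  T = 342.3 K: K = (3.211, 0.125), RR gives ψ = 0.256, H_out = 8.180 kJ/mol
  T = 339.9 K: K = (3.122, 0.120), RR gives ψ = 0.242, H_out = 7.412 kJ/mol
  T = 338.6 K: K = (3.074, 0.117), RR gives ψ = 0.235, H_out = 6.986 kJ/mol
Linear interpolation between T = 338.6 (H_out = 6.986) and T = 339.9 (H_out = 7.412) on hF = 7.031 gives T ≈ 338.7 K, at which ψ = 0.24.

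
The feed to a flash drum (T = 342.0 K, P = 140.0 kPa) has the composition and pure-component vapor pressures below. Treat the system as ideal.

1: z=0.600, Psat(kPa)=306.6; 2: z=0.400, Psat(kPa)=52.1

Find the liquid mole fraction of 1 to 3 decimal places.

Raoult's law: Kᵢ = Pᵢˢᵃᵗ/P = Pᵢˢᵃᵗ/140.0.
  K_1 = 306.6/140.0 = 2.19000, K_2 = 52.1/140.0 = 0.37214
Newton iteration, ψ⁰ = 0.5:
  ψ = 0.500: g = 0.0816, g' = -0.669 → ψ = 0.622
  ψ = 0.622: g = -0.0017, g' = -0.705 → ψ = 0.619
Converged at ψ = 0.619.
Compositions from xᵢ = zᵢ/(1+ψ(Kᵢ−1)), yᵢ = Kᵢxᵢ:
  1: x = 0.345, y = 0.756
  2: x = 0.655, y = 0.244

x_1 = 0.345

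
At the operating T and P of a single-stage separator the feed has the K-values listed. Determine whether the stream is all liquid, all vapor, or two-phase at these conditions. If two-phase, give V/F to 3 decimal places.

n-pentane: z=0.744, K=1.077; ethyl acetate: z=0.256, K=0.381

all liquid

ΣzᵢKᵢ = 0.899; Σzᵢ/Kᵢ = 1.363.
Since ΣzᵢKᵢ < 1 the mixture is below its bubble point — single liquid phase.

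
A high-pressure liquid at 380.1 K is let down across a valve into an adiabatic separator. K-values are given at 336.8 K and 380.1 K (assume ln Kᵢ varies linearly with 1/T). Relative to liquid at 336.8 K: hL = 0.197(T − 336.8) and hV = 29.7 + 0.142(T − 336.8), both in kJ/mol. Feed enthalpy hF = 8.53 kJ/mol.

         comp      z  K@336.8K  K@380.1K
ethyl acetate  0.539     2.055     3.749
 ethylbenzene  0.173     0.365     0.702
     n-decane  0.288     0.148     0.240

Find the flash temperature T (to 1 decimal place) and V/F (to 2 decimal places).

T = 338.1 K, V/F = 0.28

Adiabatic flash: solve Rachford–Rice at each trial T, then check hF = ψ·hV(T) + (1−ψ)·hL(T).
  T = 336.8 K: K = (2.055, 0.365, 0.148), RR gives ψ = 0.259, H_out = 7.702 kJ/mol
  T = 380.1 K: K = (3.749, 0.702, 0.240), RR gives ψ = 0.679, H_out = 27.079 kJ/mol
  T = 358.5 K: K = (2.828, 0.517, 0.191), RR gives ψ = 0.512, H_out = 18.882 kJ/mol
  T = 347.6 K: K = (2.421, 0.436, 0.169), RR gives ψ = 0.404, H_out = 13.885 kJ/mol
  T = 342.2 K: K = (2.233, 0.400, 0.158), RR gives ψ = 0.338, H_out = 11.005 kJ/mol
  T = 339.5 K: K = (2.143, 0.382, 0.153), RR gives ψ = 0.301, H_out = 9.417 kJ/mol
  T = 338.1 K: K = (2.097, 0.373, 0.150), RR gives ψ = 0.280, H_out = 8.545 kJ/mol
Linear interpolation between T = 336.8 (H_out = 7.702) and T = 338.1 (H_out = 8.545) on hF = 8.53 gives T ≈ 338.1 K, at which ψ = 0.28.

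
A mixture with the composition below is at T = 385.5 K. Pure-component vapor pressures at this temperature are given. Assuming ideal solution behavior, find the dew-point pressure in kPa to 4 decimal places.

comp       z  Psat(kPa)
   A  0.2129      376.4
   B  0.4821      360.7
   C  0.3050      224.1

Pdew = 306.4487 kPa

At the dew point ψ → 1, so Σzᵢ/Kᵢ = 1 with Kᵢ = Pᵢˢᵃᵗ/P ⇒ 1/P = Σzᵢ/Pᵢˢᵃᵗ.
1/P = 0.2129/376.4 + 0.4821/360.7 + 0.3050/224.1 = 0.0032632 ⇒ P = 306.4487 kPa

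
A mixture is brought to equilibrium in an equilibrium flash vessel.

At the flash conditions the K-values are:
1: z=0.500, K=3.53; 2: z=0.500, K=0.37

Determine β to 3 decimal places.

β = 0.596

Let β = V/F and solve Σ zᵢ(Kᵢ−1)/(1+β(Kᵢ−1)) = 0.
Feasibility: ΣzᵢKᵢ = 1.950, Σzᵢ/Kᵢ = 1.493 — both > 1, two phases present.
Binary case is linear: z₁(K₁−1)(1+β(K₂−1)) + z₂(K₂−1)(1+β(K₁−1)) = 0
⇒ β = [z₁(K₁−1)+z₂(K₂−1)] / [−(K₁−1)(K₂−1)] = 0.9500/1.5939 = 0.596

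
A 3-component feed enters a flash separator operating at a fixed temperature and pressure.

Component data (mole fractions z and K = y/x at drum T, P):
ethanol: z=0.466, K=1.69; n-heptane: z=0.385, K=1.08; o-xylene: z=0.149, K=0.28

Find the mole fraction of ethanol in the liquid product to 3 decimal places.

x_ethanol = 0.305

Iterate (Newton) starting at V/F = 0.54:
  V/F = 0.540: g = 0.0883, g' = -0.327 → V/F = 0.810
  V/F = 0.810: g = -0.0222, g' = -0.538 → V/F = 0.769
  V/F = 0.769: g = -0.0012, g' = -0.484 → V/F = 0.766
Converged at V/F = 0.766.
Compositions from xᵢ = zᵢ/(1+V/F(Kᵢ−1)), yᵢ = Kᵢxᵢ:
  ethanol: x = 0.305, y = 0.515
  n-heptane: x = 0.363, y = 0.392
  o-xylene: x = 0.332, y = 0.093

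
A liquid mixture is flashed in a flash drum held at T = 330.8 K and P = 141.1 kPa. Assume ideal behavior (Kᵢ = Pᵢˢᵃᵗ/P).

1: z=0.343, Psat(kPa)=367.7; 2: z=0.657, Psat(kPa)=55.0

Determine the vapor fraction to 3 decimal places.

Raoult's law: Kᵢ = Pᵢˢᵃᵗ/P = Pᵢˢᵃᵗ/141.1.
  K_1 = 367.7/141.1 = 2.60595, K_2 = 55.0/141.1 = 0.38979
Let ψ = V/F and solve Σ zᵢ(Kᵢ−1)/(1+ψ(Kᵢ−1)) = 0.
Feasibility: ΣzᵢKᵢ = 1.150, Σzᵢ/Kᵢ = 1.817 — both > 1, two phases present.
Binary case is linear: z₁(K₁−1)(1+ψ(K₂−1)) + z₂(K₂−1)(1+ψ(K₁−1)) = 0
⇒ ψ = [z₁(K₁−1)+z₂(K₂−1)] / [−(K₁−1)(K₂−1)] = 0.1499/0.9800 = 0.153

ψ = 0.153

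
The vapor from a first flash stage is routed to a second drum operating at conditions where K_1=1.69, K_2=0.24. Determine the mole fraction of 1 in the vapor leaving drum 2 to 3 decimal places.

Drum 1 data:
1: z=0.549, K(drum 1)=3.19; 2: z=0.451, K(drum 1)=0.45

Drum 1:
Material balance + equilibrium reduce to Σ zᵢ(Kᵢ−1)/(1+ψ₁(Kᵢ−1)) = 0.
g(0) = ΣzᵢKᵢ − 1 = 0.954 and g(1) = 1 − Σzᵢ/Kᵢ = -0.174, so a root lies in (0, 1).
Binary case is linear: z₁(K₁−1)(1+ψ₁(K₂−1)) + z₂(K₂−1)(1+ψ₁(K₁−1)) = 0
⇒ ψ₁ = [z₁(K₁−1)+z₂(K₂−1)] / [−(K₁−1)(K₂−1)] = 0.9543/1.2045 = 0.792
Drum-1 compositions:
  1: x = 0.201, y = 0.640
  2: x = 0.799, y = 0.360
Drum-2 feed = drum-1 vapor: z₂ = (0.6403, 0.3597).
Drum 2:
Binary case is linear: z₁(K₁−1)(1+ψ₂(K₂−1)) + z₂(K₂−1)(1+ψ₂(K₁−1)) = 0
⇒ ψ₂ = [z₁(K₁−1)+z₂(K₂−1)] / [−(K₁−1)(K₂−1)] = 0.1685/0.5244 = 0.321
  1: x = 0.524, y = 0.886
  2: x = 0.476, y = 0.114

y_1 (drum 2) = 0.886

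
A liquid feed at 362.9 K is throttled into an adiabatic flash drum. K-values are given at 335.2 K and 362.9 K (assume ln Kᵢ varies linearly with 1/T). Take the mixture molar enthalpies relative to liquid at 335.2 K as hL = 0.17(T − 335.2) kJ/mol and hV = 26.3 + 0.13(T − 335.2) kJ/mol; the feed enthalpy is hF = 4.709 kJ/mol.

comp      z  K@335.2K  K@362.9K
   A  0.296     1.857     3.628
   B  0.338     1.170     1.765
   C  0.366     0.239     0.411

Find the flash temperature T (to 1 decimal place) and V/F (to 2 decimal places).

Adiabatic flash: solve Rachford–Rice at each trial T, then check hF = ψ·hV(T) + (1−ψ)·hL(T).
  T = 335.2 K: K = (1.857, 1.170, 0.239), RR gives ψ = 0.074, H_out = 1.955 kJ/mol
  T = 362.9 K: K = (3.628, 1.765, 0.411), RR gives ψ = 0.805, H_out = 24.980 kJ/mol
  T = 349.0 K: K = (2.627, 1.448, 0.316), RR gives ψ = 0.513, H_out = 15.567 kJ/mol
  T = 342.1 K: K = (2.217, 1.304, 0.276), RR gives ψ = 0.334, H_out = 9.856 kJ/mol
  T = 338.6 K: K = (2.028, 1.235, 0.257), RR gives ψ = 0.217, H_out = 6.255 kJ/mol
  T = 336.9 K: K = (1.941, 1.202, 0.248), RR gives ψ = 0.150, H_out = 4.229 kJ/mol
Linear interpolation between T = 336.9 (H_out = 4.229) and T = 338.6 (H_out = 6.255) on hF = 4.709 gives T ≈ 337.3 K, at which ψ = 0.17.

T = 337.3 K, V/F = 0.17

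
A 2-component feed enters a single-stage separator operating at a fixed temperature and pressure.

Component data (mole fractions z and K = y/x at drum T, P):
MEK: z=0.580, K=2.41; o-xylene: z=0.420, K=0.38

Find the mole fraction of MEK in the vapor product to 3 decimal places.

Material balance + equilibrium reduce to Σ zᵢ(Kᵢ−1)/(1+V/F(Kᵢ−1)) = 0.
g(0) = ΣzᵢKᵢ − 1 = 0.557 and g(1) = 1 − Σzᵢ/Kᵢ = -0.346, so a root lies in (0, 1).
Newton iteration, V/F⁰ = 0.5:
  V/F = 0.500: g = 0.1023, g' = -0.736 → V/F = 0.639
  V/F = 0.639: g = -0.0010, g' = -0.762 → V/F = 0.638
Converged at V/F = 0.638.
Compositions from xᵢ = zᵢ/(1+V/F(Kᵢ−1)), yᵢ = Kᵢxᵢ:
  MEK: x = 0.305, y = 0.736
  o-xylene: x = 0.695, y = 0.264

y_MEK = 0.736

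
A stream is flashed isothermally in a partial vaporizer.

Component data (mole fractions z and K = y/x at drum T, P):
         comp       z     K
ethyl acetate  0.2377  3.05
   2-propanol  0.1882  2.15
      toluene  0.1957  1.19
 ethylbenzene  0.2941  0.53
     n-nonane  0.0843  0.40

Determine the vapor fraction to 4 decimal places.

Newton–Raphson from ψ = 0.5:
  ψ = 0.5000: g = 0.15906, g' = -0.5228 → ψ = 0.8043
  ψ = 0.8043: g = 0.00868, g' = -0.4961 → ψ = 0.8218
  ψ = 0.8218: g = -0.00003, g' = -0.5002 → ψ = 0.8217
Converged at ψ = 0.8217.

ψ = 0.8217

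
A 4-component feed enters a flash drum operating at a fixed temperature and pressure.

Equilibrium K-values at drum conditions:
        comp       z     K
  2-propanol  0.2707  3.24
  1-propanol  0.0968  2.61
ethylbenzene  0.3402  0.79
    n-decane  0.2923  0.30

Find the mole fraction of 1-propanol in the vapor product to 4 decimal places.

Iterate (Newton) starting at V/F = 0.5:
  V/F = 0.5000: g = -0.02224, g' = -0.7370 → V/F = 0.4698
  V/F = 0.4698: g = 0.00004, g' = -0.7402 → V/F = 0.4699
Converged at V/F = 0.4699.
Compositions from xᵢ = zᵢ/(1+V/F(Kᵢ−1)), yᵢ = Kᵢxᵢ:
  2-propanol: x = 0.1319, y = 0.4273
  1-propanol: x = 0.0551, y = 0.1438
  ethylbenzene: x = 0.3774, y = 0.2982
  n-decane: x = 0.4356, y = 0.1307

y_1-propanol = 0.1438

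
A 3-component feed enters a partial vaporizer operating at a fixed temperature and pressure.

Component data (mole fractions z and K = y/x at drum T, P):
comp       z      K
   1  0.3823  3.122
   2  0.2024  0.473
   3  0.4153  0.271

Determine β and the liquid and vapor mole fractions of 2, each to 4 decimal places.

Material balance + equilibrium reduce to Σ zᵢ(Kᵢ−1)/(1+β(Kᵢ−1)) = 0.
Feasibility: ΣzᵢKᵢ = 1.4018, Σzᵢ/Kᵢ = 2.0828 — both > 1, two phases present.
Newton iteration, β⁰ = 0.39:
  β = 0.3900: g = -0.11339, g' = -1.0353 → β = 0.2805
  β = 0.2805: g = 0.00283, g' = -1.1027 → β = 0.2830
Converged at β = 0.2830.
Compositions from xᵢ = zᵢ/(1+β(Kᵢ−1)), yᵢ = Kᵢxᵢ:
  1: x = 0.2388, y = 0.7457
  2: x = 0.2379, y = 0.1125
  3: x = 0.5233, y = 0.1418

β = 0.2830, x_2 = 0.2379, y_2 = 0.1125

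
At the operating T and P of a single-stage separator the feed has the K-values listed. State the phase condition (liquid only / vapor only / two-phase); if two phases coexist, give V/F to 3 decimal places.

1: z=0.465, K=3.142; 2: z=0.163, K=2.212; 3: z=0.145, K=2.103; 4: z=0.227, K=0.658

ΣzᵢKᵢ = 2.276; Σzᵢ/Kᵢ = 0.636.
Since Σzᵢ/Kᵢ < 1 the mixture is above its dew point — single vapor phase.

vapor only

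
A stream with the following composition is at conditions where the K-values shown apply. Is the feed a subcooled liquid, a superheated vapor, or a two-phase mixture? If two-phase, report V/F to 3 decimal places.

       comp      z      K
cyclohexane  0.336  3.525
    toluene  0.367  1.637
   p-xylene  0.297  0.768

ΣzᵢKᵢ = 2.013; Σzᵢ/Kᵢ = 0.706.
Since Σzᵢ/Kᵢ < 1 the mixture is above its dew point — single vapor phase.

superheated vapor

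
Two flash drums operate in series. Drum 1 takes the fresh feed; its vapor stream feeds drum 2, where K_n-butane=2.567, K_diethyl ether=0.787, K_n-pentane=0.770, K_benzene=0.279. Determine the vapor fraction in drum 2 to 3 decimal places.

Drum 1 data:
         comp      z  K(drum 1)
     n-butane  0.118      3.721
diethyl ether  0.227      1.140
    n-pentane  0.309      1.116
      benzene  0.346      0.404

V/F (drum 2) = 0.241

Drum 1:
Let ψ₁ = V/F and solve Σ zᵢ(Kᵢ−1)/(1+ψ₁(Kᵢ−1)) = 0.
Check two-phase: ΣzᵢKᵢ = 1.182 > 1 and Σzᵢ/Kᵢ = 1.364 > 1, so g(0) = 0.182 > 0 and g(1) = -0.364 < 0.
Iterate (Newton) starting at ψ₁ = 0.58:
  ψ₁ = 0.580: g = -0.1276, g' = -0.426 → ψ₁ = 0.280
Converged at ψ₁ = 0.280.
Drum-1 compositions:
  n-butane: x = 0.067, y = 0.249
  diethyl ether: x = 0.218, y = 0.249
  n-pentane: x = 0.299, y = 0.334
  benzene: x = 0.415, y = 0.168
Drum-2 feed = drum-1 vapor: z₂ = (0.2492, 0.2490, 0.3340, 0.1678).
Drum 2:
Rachford–Rice: g(ψ₂) = Σ zᵢ(Kᵢ−1)/(1+ψ₂(Kᵢ−1)) = 0.
Check two-phase: ΣzᵢKᵢ = 1.140 > 1 and Σzᵢ/Kᵢ = 1.449 > 1, so g(0) = 0.140 > 0 and g(1) = -0.449 < 0.
Newton–Raphson from ψ₂ = 0.51:
  ψ₂ = 0.510: g = -0.1208, g' = -0.444 → ψ₂ = 0.238
  ψ₂ = 0.238: g = 0.0013, g' = -0.484 → ψ₂ = 0.241
Converged at ψ₂ = 0.241.
  n-butane: x = 0.181, y = 0.465
  diethyl ether: x = 0.262, y = 0.207
  n-pentane: x = 0.354, y = 0.272
  benzene: x = 0.203, y = 0.057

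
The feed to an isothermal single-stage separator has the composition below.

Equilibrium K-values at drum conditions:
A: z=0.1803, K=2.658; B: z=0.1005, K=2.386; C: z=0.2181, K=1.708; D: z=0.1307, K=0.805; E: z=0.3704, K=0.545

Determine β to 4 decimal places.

Let β = V/F and solve Σ zᵢ(Kᵢ−1)/(1+β(Kᵢ−1)) = 0.
Feasibility: ΣzᵢKᵢ = 1.3986, Σzᵢ/Kᵢ = 1.0796 — both > 1, two phases present.
Newton iteration, β⁰ = 0.5:
  β = 0.5000: g = 0.11336, g' = -0.4098 → β = 0.7767
  β = 0.7767: g = 0.00672, g' = -0.3753 → β = 0.7945
Converged at β = 0.7945.

β = 0.7945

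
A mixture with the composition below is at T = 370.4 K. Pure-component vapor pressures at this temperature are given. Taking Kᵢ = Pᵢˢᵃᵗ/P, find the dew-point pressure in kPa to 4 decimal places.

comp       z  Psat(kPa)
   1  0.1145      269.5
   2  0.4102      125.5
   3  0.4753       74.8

At the dew point ψ → 1, so Σzᵢ/Kᵢ = 1 with Kᵢ = Pᵢˢᵃᵗ/P ⇒ 1/P = Σzᵢ/Pᵢˢᵃᵗ.
1/P = 0.1145/269.5 + 0.4102/125.5 + 0.4753/74.8 = 0.0100477 ⇒ P = 99.5256 kPa

Pdew = 99.5256 kPa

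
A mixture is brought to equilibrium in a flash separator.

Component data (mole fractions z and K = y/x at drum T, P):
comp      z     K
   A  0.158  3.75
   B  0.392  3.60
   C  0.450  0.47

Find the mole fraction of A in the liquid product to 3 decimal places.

x_A = 0.047

Material balance + equilibrium reduce to Σ zᵢ(Kᵢ−1)/(1+V/F(Kᵢ−1)) = 0.
g(0) = ΣzᵢKᵢ − 1 = 1.215 and g(1) = 1 − Σzᵢ/Kᵢ = -0.108, so a root lies in (0, 1).
Iterate (Newton) starting at V/F = 0.5:
  V/F = 0.500: g = 0.3016, g' = -0.947 → V/F = 0.819
  V/F = 0.819: g = 0.0382, g' = -0.778 → V/F = 0.868
  V/F = 0.868: g = -0.0002, g' = -0.787 → V/F = 0.867
Converged at V/F = 0.867.
Compositions from xᵢ = zᵢ/(1+V/F(Kᵢ−1)), yᵢ = Kᵢxᵢ:
  A: x = 0.047, y = 0.175
  B: x = 0.120, y = 0.434
  C: x = 0.833, y = 0.391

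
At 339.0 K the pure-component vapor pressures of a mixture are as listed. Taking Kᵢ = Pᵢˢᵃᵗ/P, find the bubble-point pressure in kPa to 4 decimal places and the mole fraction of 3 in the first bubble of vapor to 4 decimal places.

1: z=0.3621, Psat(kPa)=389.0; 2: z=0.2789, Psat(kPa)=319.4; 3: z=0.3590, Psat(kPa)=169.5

Pbub = 290.7881 kPa, y_3 = 0.2093

At the bubble point ψ → 0, so ΣzᵢKᵢ = 1 with Kᵢ = Pᵢˢᵃᵗ/P ⇒ P = ΣzᵢPᵢˢᵃᵗ.
P = 0.3621·389.0 + 0.2789·319.4 + 0.3590·169.5 = 290.7881 kPa
yᵢ = zᵢPᵢˢᵃᵗ/P ⇒ y_3 = 0.3590·169.5/290.7881 = 0.2093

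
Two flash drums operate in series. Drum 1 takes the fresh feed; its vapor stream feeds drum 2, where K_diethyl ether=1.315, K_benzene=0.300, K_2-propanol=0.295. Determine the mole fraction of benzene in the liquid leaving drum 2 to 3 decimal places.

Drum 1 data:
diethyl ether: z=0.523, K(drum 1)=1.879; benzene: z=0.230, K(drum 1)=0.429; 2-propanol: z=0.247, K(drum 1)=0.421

Drum 1:
Rachford–Rice: g(ψ₁) = Σ zᵢ(Kᵢ−1)/(1+ψ₁(Kᵢ−1)) = 0.
Feasibility: ΣzᵢKᵢ = 1.185, Σzᵢ/Kᵢ = 1.401 — both > 1, two phases present.
Newton iteration, ψ₁⁰ = 0.5:
  ψ₁ = 0.500: g = -0.0657, g' = -0.506 → ψ₁ = 0.370
  ψ₁ = 0.370: g = -0.0017, g' = -0.485 → ψ₁ = 0.367
Converged at ψ₁ = 0.367.
Drum-1 compositions:
  diethyl ether: x = 0.396, y = 0.743
  benzene: x = 0.291, y = 0.125
  2-propanol: x = 0.314, y = 0.132
Drum-2 feed = drum-1 vapor: z₂ = (0.7432, 0.1248, 0.1320).
Drum 2:
Rachford–Rice: g(ψ₂) = Σ zᵢ(Kᵢ−1)/(1+ψ₂(Kᵢ−1)) = 0.
Feasibility: ΣzᵢKᵢ = 1.054, Σzᵢ/Kᵢ = 1.429 — both > 1, two phases present.
Iterate (Newton) starting at ψ₂ = 0.64:
  ψ₂ = 0.640: g = -0.1330, g' = -0.470 → ψ₂ = 0.357
  ψ₂ = 0.357: g = -0.0303, g' = -0.285 → ψ₂ = 0.250
  ψ₂ = 0.250: g = -0.0020, g' = -0.250 → ψ₂ = 0.243
Converged at ψ₂ = 0.243.
  diethyl ether: x = 0.690, y = 0.908
  benzene: x = 0.150, y = 0.045
  2-propanol: x = 0.159, y = 0.047

x_benzene (drum 2) = 0.150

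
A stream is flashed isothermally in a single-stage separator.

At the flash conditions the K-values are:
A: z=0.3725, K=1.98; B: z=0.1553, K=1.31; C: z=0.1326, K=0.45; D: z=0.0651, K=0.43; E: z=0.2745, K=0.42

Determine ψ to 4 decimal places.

Let ψ = V/F and solve Σ zᵢ(Kᵢ−1)/(1+ψ(Kᵢ−1)) = 0.
Check two-phase: ΣzᵢKᵢ = 1.1439 > 1 and Σzᵢ/Kᵢ = 1.4063 > 1, so g(0) = 0.1439 > 0 and g(1) = -0.4063 < 0.
Newton–Raphson from ψ = 0.38:
  ψ = 0.3800: g = -0.03472, g' = -0.4524 → ψ = 0.3032
  ψ = 0.3032: g = -0.00015, g' = -0.4497 → ψ = 0.3029
Converged at ψ = 0.3029.

ψ = 0.3029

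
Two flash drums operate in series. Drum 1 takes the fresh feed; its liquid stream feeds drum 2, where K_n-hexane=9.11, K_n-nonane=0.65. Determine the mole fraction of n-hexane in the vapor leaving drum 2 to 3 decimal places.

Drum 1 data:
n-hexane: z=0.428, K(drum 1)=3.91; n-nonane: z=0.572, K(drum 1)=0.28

y_n-hexane (drum 2) = 0.377

Drum 1:
Let ψ₁ = V/F and solve Σ zᵢ(Kᵢ−1)/(1+ψ₁(Kᵢ−1)) = 0.
Feasibility: ΣzᵢKᵢ = 1.834, Σzᵢ/Kᵢ = 2.152 — both > 1, two phases present.
Binary case is linear: z₁(K₁−1)(1+ψ₁(K₂−1)) + z₂(K₂−1)(1+ψ₁(K₁−1)) = 0
⇒ ψ₁ = [z₁(K₁−1)+z₂(K₂−1)] / [−(K₁−1)(K₂−1)] = 0.8336/2.0952 = 0.398
Drum-1 compositions:
  n-hexane: x = 0.198, y = 0.776
  n-nonane: x = 0.802, y = 0.224
Drum-2 feed = drum-1 liquid: z₂ = (0.1983, 0.8017).
Drum 2:
Let ψ₂ = V/F and solve Σ zᵢ(Kᵢ−1)/(1+ψ₂(Kᵢ−1)) = 0.
Check two-phase: ΣzᵢKᵢ = 2.328 > 1 and Σzᵢ/Kᵢ = 1.255 > 1, so g(0) = 1.328 > 0 and g(1) = -0.255 < 0.
Binary case is linear: z₁(K₁−1)(1+ψ₂(K₂−1)) + z₂(K₂−1)(1+ψ₂(K₁−1)) = 0
⇒ ψ₂ = [z₁(K₁−1)+z₂(K₂−1)] / [−(K₁−1)(K₂−1)] = 1.3280/2.8385 = 0.468
  n-hexane: x = 0.041, y = 0.377
  n-nonane: x = 0.959, y = 0.623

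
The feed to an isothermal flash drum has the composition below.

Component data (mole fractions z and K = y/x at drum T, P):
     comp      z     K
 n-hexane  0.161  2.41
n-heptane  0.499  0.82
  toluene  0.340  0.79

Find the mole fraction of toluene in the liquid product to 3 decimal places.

x_toluene = 0.358

Let ψ = V/F and solve Σ zᵢ(Kᵢ−1)/(1+ψ(Kᵢ−1)) = 0.
g(0) = ΣzᵢKᵢ − 1 = 0.066 and g(1) = 1 − Σzᵢ/Kᵢ = -0.106, so a root lies in (0, 1).
Newton iteration, ψ⁰ = 0.53:
  ψ = 0.530: g = -0.0497, g' = -0.144 → ψ = 0.184
  ψ = 0.184: g = 0.0131, g' = -0.235 → ψ = 0.240
  ψ = 0.240: g = 0.0006, g' = -0.213 → ψ = 0.243
Converged at ψ = 0.243.
Compositions from xᵢ = zᵢ/(1+ψ(Kᵢ−1)), yᵢ = Kᵢxᵢ:
  n-hexane: x = 0.120, y = 0.289
  n-heptane: x = 0.522, y = 0.428
  toluene: x = 0.358, y = 0.283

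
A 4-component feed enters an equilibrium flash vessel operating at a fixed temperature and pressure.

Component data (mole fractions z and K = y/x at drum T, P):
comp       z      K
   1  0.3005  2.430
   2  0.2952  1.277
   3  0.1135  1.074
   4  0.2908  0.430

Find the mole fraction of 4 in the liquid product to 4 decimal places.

Material balance + equilibrium reduce to Σ zᵢ(Kᵢ−1)/(1+V/F(Kᵢ−1)) = 0.
Feasibility: ΣzᵢKᵢ = 1.3541, Σzᵢ/Kᵢ = 1.1368 — both > 1, two phases present.
Iterate (Newton) starting at V/F = 0.67:
  V/F = 0.6700: g = 0.02826, g' = -0.4242 → V/F = 0.7366
  V/F = 0.7366: g = -0.00057, g' = -0.4427 → V/F = 0.7353
Converged at V/F = 0.7353.
Compositions from xᵢ = zᵢ/(1+V/F(Kᵢ−1)), yᵢ = Kᵢxᵢ:
  1: x = 0.1465, y = 0.3559
  2: x = 0.2452, y = 0.3132
  3: x = 0.1076, y = 0.1156
  4: x = 0.5006, y = 0.2153

x_4 = 0.5006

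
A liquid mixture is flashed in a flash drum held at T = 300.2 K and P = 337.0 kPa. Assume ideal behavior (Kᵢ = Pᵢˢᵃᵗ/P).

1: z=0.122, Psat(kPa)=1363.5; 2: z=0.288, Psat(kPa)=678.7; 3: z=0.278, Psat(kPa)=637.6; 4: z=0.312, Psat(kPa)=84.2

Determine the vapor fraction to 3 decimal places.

ψ = 0.651

Raoult's law: Kᵢ = Pᵢˢᵃᵗ/P = Pᵢˢᵃᵗ/337.0.
  K_1 = 1363.5/337.0 = 4.04599, K_2 = 678.7/337.0 = 2.01395, K_3 = 637.6/337.0 = 1.89199, K_4 = 84.2/337.0 = 0.24985
Rachford–Rice: g(ψ) = Σ zᵢ(Kᵢ−1)/(1+ψ(Kᵢ−1)) = 0.
Check two-phase: ΣzᵢKᵢ = 1.678 > 1 and Σzᵢ/Kᵢ = 1.569 > 1, so g(0) = 0.678 > 0 and g(1) = -0.569 < 0.
Iterate (Newton) starting at ψ = 0.5:
  ψ = 0.500: g = 0.1380, g' = -0.864 → ψ = 0.660
  ψ = 0.660: g = -0.0089, g' = -1.007 → ψ = 0.651
Converged at ψ = 0.651.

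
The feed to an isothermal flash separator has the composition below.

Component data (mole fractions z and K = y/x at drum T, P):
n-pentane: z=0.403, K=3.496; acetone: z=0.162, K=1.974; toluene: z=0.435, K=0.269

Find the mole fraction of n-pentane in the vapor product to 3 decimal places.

Let β = V/F and solve Σ zᵢ(Kᵢ−1)/(1+β(Kᵢ−1)) = 0.
Check two-phase: ΣzᵢKᵢ = 1.846 > 1 and Σzᵢ/Kᵢ = 1.814 > 1, so g(0) = 0.846 > 0 and g(1) = -0.814 < 0.
Newton–Raphson from β = 0.5:
  β = 0.500: g = 0.0524, g' = -1.144 → β = 0.546
Converged at β = 0.546.
Compositions from xᵢ = zᵢ/(1+β(Kᵢ−1)), yᵢ = Kᵢxᵢ:
  n-pentane: x = 0.171, y = 0.597
  acetone: x = 0.106, y = 0.209
  toluene: x = 0.724, y = 0.195

y_n-pentane = 0.597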